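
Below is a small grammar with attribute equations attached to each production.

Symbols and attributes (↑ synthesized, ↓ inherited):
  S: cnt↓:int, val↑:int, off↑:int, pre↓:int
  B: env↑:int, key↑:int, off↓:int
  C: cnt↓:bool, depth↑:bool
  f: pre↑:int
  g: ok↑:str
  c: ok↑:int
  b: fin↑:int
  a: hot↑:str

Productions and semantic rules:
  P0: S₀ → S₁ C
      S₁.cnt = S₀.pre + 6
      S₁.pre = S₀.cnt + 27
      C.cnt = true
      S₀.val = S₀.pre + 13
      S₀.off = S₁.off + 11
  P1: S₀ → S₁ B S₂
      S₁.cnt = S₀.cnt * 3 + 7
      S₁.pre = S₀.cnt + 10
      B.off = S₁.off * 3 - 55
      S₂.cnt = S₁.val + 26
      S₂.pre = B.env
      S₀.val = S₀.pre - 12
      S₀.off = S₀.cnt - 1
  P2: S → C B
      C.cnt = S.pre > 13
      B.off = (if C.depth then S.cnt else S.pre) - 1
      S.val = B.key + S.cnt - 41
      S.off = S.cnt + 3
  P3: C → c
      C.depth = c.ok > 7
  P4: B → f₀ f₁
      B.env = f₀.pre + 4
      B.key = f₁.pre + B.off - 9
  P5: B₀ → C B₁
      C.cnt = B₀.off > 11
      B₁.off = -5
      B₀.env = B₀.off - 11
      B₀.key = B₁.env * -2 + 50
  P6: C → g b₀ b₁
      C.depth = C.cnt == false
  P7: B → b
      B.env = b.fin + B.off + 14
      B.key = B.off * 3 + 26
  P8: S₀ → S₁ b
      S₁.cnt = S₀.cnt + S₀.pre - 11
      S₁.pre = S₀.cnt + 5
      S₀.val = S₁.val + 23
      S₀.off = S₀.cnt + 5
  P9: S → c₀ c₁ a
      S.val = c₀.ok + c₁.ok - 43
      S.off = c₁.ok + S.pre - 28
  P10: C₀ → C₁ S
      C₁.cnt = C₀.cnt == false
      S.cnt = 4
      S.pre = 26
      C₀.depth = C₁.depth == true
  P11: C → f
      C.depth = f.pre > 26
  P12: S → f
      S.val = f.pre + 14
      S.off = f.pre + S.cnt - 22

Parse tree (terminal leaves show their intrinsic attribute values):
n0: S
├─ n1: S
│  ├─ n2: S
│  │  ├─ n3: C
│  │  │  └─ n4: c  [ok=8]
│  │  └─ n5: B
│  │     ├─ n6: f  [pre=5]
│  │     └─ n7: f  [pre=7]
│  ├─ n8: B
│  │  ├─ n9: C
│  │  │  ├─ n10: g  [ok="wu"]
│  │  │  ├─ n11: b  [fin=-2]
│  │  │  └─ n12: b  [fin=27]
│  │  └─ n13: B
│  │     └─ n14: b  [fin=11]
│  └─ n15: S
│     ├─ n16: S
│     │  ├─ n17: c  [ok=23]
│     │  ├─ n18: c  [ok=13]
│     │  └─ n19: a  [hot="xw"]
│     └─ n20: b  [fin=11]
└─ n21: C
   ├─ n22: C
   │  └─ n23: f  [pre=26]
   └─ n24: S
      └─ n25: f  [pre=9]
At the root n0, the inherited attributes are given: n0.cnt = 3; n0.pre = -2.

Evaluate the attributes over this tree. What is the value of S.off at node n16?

10

1. n0.cnt = 3  [given at root]
2. n0.pre = -2  [given at root]
3. n1.cnt = 4  [S₀.pre + 6]
4. n1.pre = 30  [S₀.cnt + 27]
5. n2.cnt = 19  [S₀.cnt * 3 + 7]
6. n2.pre = 14  [S₀.cnt + 10]
7. n3.cnt = true  [S.pre > 13]
8. n4.ok = 8  [terminal]
9. n3.depth = true  [c.ok > 7]
10. n5.off = 18  [(if C.depth then S.cnt else S.pre) - 1]
11. n6.pre = 5  [terminal]
12. n7.pre = 7  [terminal]
13. n5.env = 9  [f₀.pre + 4]
14. n5.key = 16  [f₁.pre + B.off - 9]
15. n2.val = -6  [B.key + S.cnt - 41]
16. n2.off = 22  [S.cnt + 3]
17. n8.off = 11  [S₁.off * 3 - 55]
18. n9.cnt = false  [B₀.off > 11]
19. n10.ok = "wu"  [terminal]
20. n11.fin = -2  [terminal]
21. n12.fin = 27  [terminal]
22. n9.depth = true  [C.cnt == false]
23. n13.off = -5  [-5]
24. n14.fin = 11  [terminal]
25. n13.env = 20  [b.fin + B.off + 14]
26. n13.key = 11  [B.off * 3 + 26]
27. n8.env = 0  [B₀.off - 11]
28. n8.key = 10  [B₁.env * -2 + 50]
29. n15.cnt = 20  [S₁.val + 26]
30. n15.pre = 0  [B.env]
31. n16.cnt = 9  [S₀.cnt + S₀.pre - 11]
32. n16.pre = 25  [S₀.cnt + 5]
33. n17.ok = 23  [terminal]
34. n18.ok = 13  [terminal]
35. n19.hot = "xw"  [terminal]
36. n16.val = -7  [c₀.ok + c₁.ok - 43]
37. n16.off = 10  [c₁.ok + S.pre - 28]
38. n20.fin = 11  [terminal]
39. n15.val = 16  [S₁.val + 23]
40. n15.off = 25  [S₀.cnt + 5]
41. n1.val = 18  [S₀.pre - 12]
42. n1.off = 3  [S₀.cnt - 1]
43. n21.cnt = true  [true]
44. n22.cnt = false  [C₀.cnt == false]
45. n23.pre = 26  [terminal]
46. n22.depth = false  [f.pre > 26]
47. n24.cnt = 4  [4]
48. n24.pre = 26  [26]
49. n25.pre = 9  [terminal]
50. n24.val = 23  [f.pre + 14]
51. n24.off = -9  [f.pre + S.cnt - 22]
52. n21.depth = false  [C₁.depth == true]
53. n0.val = 11  [S₀.pre + 13]
54. n0.off = 14  [S₁.off + 11]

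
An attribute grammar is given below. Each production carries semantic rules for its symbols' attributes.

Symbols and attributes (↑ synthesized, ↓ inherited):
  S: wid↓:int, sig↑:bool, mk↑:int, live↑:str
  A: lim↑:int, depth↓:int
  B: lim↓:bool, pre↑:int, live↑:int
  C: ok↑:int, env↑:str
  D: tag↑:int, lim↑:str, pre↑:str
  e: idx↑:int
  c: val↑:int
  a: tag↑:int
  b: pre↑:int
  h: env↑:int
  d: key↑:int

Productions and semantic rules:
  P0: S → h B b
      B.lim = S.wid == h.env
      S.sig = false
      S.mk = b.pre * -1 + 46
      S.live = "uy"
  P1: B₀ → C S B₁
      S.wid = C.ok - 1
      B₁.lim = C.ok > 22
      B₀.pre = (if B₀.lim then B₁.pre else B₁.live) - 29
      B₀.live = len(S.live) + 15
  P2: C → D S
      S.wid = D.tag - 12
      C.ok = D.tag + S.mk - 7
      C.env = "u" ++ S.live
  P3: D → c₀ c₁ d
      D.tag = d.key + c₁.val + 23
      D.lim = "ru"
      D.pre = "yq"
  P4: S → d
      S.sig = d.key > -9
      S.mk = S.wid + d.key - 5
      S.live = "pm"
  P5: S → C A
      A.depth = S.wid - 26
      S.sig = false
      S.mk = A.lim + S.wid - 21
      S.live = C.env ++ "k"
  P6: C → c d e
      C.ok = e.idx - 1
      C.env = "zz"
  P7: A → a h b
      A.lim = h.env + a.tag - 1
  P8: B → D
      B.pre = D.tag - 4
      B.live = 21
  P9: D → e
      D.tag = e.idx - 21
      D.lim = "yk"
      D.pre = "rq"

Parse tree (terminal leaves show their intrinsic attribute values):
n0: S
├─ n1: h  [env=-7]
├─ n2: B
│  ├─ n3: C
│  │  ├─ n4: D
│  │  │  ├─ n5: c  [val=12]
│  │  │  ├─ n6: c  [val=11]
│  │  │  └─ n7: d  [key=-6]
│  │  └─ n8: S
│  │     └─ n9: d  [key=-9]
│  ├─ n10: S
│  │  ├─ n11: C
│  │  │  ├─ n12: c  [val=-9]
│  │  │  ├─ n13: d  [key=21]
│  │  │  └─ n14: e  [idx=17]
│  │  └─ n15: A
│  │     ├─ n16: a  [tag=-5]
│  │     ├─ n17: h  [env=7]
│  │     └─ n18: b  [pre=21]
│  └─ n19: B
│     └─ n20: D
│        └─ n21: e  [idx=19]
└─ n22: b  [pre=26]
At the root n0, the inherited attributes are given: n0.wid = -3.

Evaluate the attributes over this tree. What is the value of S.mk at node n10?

1. n0.wid = -3  [given at root]
2. n1.env = -7  [terminal]
3. n2.lim = false  [S.wid == h.env]
4. n5.val = 12  [terminal]
5. n6.val = 11  [terminal]
6. n7.key = -6  [terminal]
7. n4.tag = 28  [d.key + c₁.val + 23]
8. n4.lim = "ru"  ["ru"]
9. n4.pre = "yq"  ["yq"]
10. n8.wid = 16  [D.tag - 12]
11. n9.key = -9  [terminal]
12. n8.sig = false  [d.key > -9]
13. n8.mk = 2  [S.wid + d.key - 5]
14. n8.live = "pm"  ["pm"]
15. n3.ok = 23  [D.tag + S.mk - 7]
16. n3.env = "upm"  ["u" ++ S.live]
17. n10.wid = 22  [C.ok - 1]
18. n12.val = -9  [terminal]
19. n13.key = 21  [terminal]
20. n14.idx = 17  [terminal]
21. n11.ok = 16  [e.idx - 1]
22. n11.env = "zz"  ["zz"]
23. n15.depth = -4  [S.wid - 26]
24. n16.tag = -5  [terminal]
25. n17.env = 7  [terminal]
26. n18.pre = 21  [terminal]
27. n15.lim = 1  [h.env + a.tag - 1]
28. n10.sig = false  [false]
29. n10.mk = 2  [A.lim + S.wid - 21]
30. n10.live = "zzk"  [C.env ++ "k"]
31. n19.lim = true  [C.ok > 22]
32. n21.idx = 19  [terminal]
33. n20.tag = -2  [e.idx - 21]
34. n20.lim = "yk"  ["yk"]
35. n20.pre = "rq"  ["rq"]
36. n19.pre = -6  [D.tag - 4]
37. n19.live = 21  [21]
38. n2.pre = -8  [(if B₀.lim then B₁.pre else B₁.live) - 29]
39. n2.live = 18  [len(S.live) + 15]
40. n22.pre = 26  [terminal]
41. n0.sig = false  [false]
42. n0.mk = 20  [b.pre * -1 + 46]
43. n0.live = "uy"  ["uy"]

2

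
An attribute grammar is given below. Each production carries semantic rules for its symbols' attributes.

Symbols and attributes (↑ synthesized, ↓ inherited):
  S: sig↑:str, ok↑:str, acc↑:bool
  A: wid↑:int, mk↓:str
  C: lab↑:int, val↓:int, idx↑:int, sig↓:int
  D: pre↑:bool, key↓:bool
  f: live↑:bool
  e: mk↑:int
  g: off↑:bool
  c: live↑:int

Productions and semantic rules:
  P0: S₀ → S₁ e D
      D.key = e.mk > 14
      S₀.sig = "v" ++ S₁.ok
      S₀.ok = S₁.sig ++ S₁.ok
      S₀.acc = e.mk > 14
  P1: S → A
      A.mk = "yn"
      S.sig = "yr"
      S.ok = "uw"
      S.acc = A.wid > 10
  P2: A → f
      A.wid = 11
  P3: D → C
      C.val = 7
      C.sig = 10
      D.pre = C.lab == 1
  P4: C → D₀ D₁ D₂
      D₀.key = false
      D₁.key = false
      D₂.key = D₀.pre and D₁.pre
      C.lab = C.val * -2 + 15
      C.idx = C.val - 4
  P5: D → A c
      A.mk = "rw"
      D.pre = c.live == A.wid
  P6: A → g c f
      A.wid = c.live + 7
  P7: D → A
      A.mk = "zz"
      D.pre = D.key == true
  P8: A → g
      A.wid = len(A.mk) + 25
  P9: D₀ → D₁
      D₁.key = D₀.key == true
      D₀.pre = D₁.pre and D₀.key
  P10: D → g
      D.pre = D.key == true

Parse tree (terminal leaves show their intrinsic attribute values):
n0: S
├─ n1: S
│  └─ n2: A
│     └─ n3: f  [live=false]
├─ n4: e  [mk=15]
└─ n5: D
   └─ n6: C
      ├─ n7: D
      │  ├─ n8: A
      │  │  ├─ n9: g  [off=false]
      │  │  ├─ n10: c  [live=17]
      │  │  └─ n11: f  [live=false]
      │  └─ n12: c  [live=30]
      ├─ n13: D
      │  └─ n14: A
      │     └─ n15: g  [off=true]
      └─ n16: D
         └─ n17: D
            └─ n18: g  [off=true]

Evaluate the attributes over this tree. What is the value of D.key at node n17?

false

1. n2.mk = "yn"  ["yn"]
2. n3.live = false  [terminal]
3. n2.wid = 11  [11]
4. n1.sig = "yr"  ["yr"]
5. n1.ok = "uw"  ["uw"]
6. n1.acc = true  [A.wid > 10]
7. n4.mk = 15  [terminal]
8. n5.key = true  [e.mk > 14]
9. n6.val = 7  [7]
10. n6.sig = 10  [10]
11. n7.key = false  [false]
12. n8.mk = "rw"  ["rw"]
13. n9.off = false  [terminal]
14. n10.live = 17  [terminal]
15. n11.live = false  [terminal]
16. n8.wid = 24  [c.live + 7]
17. n12.live = 30  [terminal]
18. n7.pre = false  [c.live == A.wid]
19. n13.key = false  [false]
20. n14.mk = "zz"  ["zz"]
21. n15.off = true  [terminal]
22. n14.wid = 27  [len(A.mk) + 25]
23. n13.pre = false  [D.key == true]
24. n16.key = false  [D₀.pre and D₁.pre]
25. n17.key = false  [D₀.key == true]
26. n18.off = true  [terminal]
27. n17.pre = false  [D.key == true]
28. n16.pre = false  [D₁.pre and D₀.key]
29. n6.lab = 1  [C.val * -2 + 15]
30. n6.idx = 3  [C.val - 4]
31. n5.pre = true  [C.lab == 1]
32. n0.sig = "vuw"  ["v" ++ S₁.ok]
33. n0.ok = "yruw"  [S₁.sig ++ S₁.ok]
34. n0.acc = true  [e.mk > 14]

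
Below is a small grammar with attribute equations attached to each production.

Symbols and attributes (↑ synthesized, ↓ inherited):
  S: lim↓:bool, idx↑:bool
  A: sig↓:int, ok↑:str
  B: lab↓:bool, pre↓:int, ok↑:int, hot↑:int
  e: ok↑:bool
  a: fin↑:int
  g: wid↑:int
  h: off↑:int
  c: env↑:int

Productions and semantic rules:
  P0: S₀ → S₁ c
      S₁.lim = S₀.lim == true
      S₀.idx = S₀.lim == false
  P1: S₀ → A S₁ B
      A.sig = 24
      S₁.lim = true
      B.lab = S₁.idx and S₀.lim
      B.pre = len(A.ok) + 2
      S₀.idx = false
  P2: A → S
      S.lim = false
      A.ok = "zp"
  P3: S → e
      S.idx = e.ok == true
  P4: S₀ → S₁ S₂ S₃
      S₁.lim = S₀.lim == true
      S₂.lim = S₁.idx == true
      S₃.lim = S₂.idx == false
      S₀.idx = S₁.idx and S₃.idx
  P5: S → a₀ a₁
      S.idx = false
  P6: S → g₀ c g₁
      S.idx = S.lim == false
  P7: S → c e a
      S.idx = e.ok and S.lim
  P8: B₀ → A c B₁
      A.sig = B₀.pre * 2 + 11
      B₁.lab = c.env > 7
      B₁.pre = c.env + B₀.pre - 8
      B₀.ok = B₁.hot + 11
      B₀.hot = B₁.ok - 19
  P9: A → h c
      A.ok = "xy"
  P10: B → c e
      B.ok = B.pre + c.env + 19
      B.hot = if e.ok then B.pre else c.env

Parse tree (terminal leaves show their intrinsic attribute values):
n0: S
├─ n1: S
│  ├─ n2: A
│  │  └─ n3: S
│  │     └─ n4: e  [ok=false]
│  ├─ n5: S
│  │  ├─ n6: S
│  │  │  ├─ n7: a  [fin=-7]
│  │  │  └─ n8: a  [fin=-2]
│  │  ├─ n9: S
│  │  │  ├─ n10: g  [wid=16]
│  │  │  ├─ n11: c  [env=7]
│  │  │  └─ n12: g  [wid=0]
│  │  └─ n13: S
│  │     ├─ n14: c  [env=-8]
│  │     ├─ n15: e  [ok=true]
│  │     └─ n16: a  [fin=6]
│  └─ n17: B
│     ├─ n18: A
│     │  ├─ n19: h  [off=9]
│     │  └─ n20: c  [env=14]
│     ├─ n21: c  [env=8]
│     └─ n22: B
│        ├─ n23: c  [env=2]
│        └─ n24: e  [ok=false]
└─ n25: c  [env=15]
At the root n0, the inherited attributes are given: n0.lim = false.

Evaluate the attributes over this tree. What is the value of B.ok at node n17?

1. n0.lim = false  [given at root]
2. n1.lim = false  [S₀.lim == true]
3. n2.sig = 24  [24]
4. n3.lim = false  [false]
5. n4.ok = false  [terminal]
6. n3.idx = false  [e.ok == true]
7. n2.ok = "zp"  ["zp"]
8. n5.lim = true  [true]
9. n6.lim = true  [S₀.lim == true]
10. n7.fin = -7  [terminal]
11. n8.fin = -2  [terminal]
12. n6.idx = false  [false]
13. n9.lim = false  [S₁.idx == true]
14. n10.wid = 16  [terminal]
15. n11.env = 7  [terminal]
16. n12.wid = 0  [terminal]
17. n9.idx = true  [S.lim == false]
18. n13.lim = false  [S₂.idx == false]
19. n14.env = -8  [terminal]
20. n15.ok = true  [terminal]
21. n16.fin = 6  [terminal]
22. n13.idx = false  [e.ok and S.lim]
23. n5.idx = false  [S₁.idx and S₃.idx]
24. n17.lab = false  [S₁.idx and S₀.lim]
25. n17.pre = 4  [len(A.ok) + 2]
26. n18.sig = 19  [B₀.pre * 2 + 11]
27. n19.off = 9  [terminal]
28. n20.env = 14  [terminal]
29. n18.ok = "xy"  ["xy"]
30. n21.env = 8  [terminal]
31. n22.lab = true  [c.env > 7]
32. n22.pre = 4  [c.env + B₀.pre - 8]
33. n23.env = 2  [terminal]
34. n24.ok = false  [terminal]
35. n22.ok = 25  [B.pre + c.env + 19]
36. n22.hot = 2  [if e.ok then B.pre else c.env]
37. n17.ok = 13  [B₁.hot + 11]
38. n17.hot = 6  [B₁.ok - 19]
39. n1.idx = false  [false]
40. n25.env = 15  [terminal]
41. n0.idx = true  [S₀.lim == false]

13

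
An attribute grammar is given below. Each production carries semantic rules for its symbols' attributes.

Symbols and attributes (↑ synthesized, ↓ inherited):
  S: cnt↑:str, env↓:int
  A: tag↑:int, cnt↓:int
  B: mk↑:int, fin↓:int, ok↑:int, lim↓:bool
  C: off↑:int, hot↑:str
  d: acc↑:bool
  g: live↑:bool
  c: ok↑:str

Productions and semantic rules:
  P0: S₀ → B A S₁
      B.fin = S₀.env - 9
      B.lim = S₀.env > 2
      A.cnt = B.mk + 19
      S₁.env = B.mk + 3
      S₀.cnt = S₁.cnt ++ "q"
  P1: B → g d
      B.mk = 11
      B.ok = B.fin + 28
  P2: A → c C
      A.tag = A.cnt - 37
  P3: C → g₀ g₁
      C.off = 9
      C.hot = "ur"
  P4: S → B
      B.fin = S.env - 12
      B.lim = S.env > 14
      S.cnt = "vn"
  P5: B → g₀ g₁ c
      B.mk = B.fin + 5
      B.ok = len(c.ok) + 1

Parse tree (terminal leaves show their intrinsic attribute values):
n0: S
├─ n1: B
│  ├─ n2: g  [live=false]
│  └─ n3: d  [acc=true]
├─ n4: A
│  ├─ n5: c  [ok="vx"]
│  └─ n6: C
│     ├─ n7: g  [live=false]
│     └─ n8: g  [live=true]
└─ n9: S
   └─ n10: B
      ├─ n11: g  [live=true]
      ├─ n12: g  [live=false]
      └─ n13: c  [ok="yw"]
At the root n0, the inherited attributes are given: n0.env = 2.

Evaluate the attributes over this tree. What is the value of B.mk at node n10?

7

1. n0.env = 2  [given at root]
2. n1.fin = -7  [S₀.env - 9]
3. n1.lim = false  [S₀.env > 2]
4. n2.live = false  [terminal]
5. n3.acc = true  [terminal]
6. n1.mk = 11  [11]
7. n1.ok = 21  [B.fin + 28]
8. n4.cnt = 30  [B.mk + 19]
9. n5.ok = "vx"  [terminal]
10. n7.live = false  [terminal]
11. n8.live = true  [terminal]
12. n6.off = 9  [9]
13. n6.hot = "ur"  ["ur"]
14. n4.tag = -7  [A.cnt - 37]
15. n9.env = 14  [B.mk + 3]
16. n10.fin = 2  [S.env - 12]
17. n10.lim = false  [S.env > 14]
18. n11.live = true  [terminal]
19. n12.live = false  [terminal]
20. n13.ok = "yw"  [terminal]
21. n10.mk = 7  [B.fin + 5]
22. n10.ok = 3  [len(c.ok) + 1]
23. n9.cnt = "vn"  ["vn"]
24. n0.cnt = "vnq"  [S₁.cnt ++ "q"]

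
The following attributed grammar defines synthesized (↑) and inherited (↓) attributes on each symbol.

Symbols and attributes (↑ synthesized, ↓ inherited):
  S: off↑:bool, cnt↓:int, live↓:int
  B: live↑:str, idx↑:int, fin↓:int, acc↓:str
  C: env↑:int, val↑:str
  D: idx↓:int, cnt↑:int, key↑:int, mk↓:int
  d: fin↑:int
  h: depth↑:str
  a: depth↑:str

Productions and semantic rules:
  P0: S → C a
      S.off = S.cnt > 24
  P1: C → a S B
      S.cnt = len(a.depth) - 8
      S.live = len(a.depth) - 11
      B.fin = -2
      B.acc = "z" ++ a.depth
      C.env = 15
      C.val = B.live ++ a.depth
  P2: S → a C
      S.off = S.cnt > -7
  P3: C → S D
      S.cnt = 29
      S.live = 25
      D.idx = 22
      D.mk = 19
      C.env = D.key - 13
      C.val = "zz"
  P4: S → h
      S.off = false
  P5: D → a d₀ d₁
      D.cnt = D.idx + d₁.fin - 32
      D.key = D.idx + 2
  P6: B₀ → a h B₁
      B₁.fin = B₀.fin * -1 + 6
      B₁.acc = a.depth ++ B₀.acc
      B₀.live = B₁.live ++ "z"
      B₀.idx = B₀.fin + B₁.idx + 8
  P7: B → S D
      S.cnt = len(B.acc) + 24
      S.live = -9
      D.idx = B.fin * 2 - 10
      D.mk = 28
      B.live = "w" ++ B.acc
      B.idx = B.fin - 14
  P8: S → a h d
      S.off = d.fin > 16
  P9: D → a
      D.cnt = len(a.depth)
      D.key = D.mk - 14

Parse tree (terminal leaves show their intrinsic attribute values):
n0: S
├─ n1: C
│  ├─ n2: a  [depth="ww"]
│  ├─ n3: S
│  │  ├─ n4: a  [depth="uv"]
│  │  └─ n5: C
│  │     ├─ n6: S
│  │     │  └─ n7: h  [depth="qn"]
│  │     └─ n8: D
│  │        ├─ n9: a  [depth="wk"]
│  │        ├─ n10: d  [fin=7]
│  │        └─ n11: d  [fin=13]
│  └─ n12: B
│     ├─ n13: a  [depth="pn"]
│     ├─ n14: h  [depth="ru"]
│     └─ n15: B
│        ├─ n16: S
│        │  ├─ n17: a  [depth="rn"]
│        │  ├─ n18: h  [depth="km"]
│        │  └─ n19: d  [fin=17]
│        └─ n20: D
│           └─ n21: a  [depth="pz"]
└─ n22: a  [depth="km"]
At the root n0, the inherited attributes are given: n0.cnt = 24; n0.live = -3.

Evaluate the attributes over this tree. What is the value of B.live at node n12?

1. n0.cnt = 24  [given at root]
2. n0.live = -3  [given at root]
3. n2.depth = "ww"  [terminal]
4. n3.cnt = -6  [len(a.depth) - 8]
5. n3.live = -9  [len(a.depth) - 11]
6. n4.depth = "uv"  [terminal]
7. n6.cnt = 29  [29]
8. n6.live = 25  [25]
9. n7.depth = "qn"  [terminal]
10. n6.off = false  [false]
11. n8.idx = 22  [22]
12. n8.mk = 19  [19]
13. n9.depth = "wk"  [terminal]
14. n10.fin = 7  [terminal]
15. n11.fin = 13  [terminal]
16. n8.cnt = 3  [D.idx + d₁.fin - 32]
17. n8.key = 24  [D.idx + 2]
18. n5.env = 11  [D.key - 13]
19. n5.val = "zz"  ["zz"]
20. n3.off = true  [S.cnt > -7]
21. n12.fin = -2  [-2]
22. n12.acc = "zww"  ["z" ++ a.depth]
23. n13.depth = "pn"  [terminal]
24. n14.depth = "ru"  [terminal]
25. n15.fin = 8  [B₀.fin * -1 + 6]
26. n15.acc = "pnzww"  [a.depth ++ B₀.acc]
27. n16.cnt = 29  [len(B.acc) + 24]
28. n16.live = -9  [-9]
29. n17.depth = "rn"  [terminal]
30. n18.depth = "km"  [terminal]
31. n19.fin = 17  [terminal]
32. n16.off = true  [d.fin > 16]
33. n20.idx = 6  [B.fin * 2 - 10]
34. n20.mk = 28  [28]
35. n21.depth = "pz"  [terminal]
36. n20.cnt = 2  [len(a.depth)]
37. n20.key = 14  [D.mk - 14]
38. n15.live = "wpnzww"  ["w" ++ B.acc]
39. n15.idx = -6  [B.fin - 14]
40. n12.live = "wpnzwwz"  [B₁.live ++ "z"]
41. n12.idx = 0  [B₀.fin + B₁.idx + 8]
42. n1.env = 15  [15]
43. n1.val = "wpnzwwzww"  [B.live ++ a.depth]
44. n22.depth = "km"  [terminal]
45. n0.off = false  [S.cnt > 24]

"wpnzwwz"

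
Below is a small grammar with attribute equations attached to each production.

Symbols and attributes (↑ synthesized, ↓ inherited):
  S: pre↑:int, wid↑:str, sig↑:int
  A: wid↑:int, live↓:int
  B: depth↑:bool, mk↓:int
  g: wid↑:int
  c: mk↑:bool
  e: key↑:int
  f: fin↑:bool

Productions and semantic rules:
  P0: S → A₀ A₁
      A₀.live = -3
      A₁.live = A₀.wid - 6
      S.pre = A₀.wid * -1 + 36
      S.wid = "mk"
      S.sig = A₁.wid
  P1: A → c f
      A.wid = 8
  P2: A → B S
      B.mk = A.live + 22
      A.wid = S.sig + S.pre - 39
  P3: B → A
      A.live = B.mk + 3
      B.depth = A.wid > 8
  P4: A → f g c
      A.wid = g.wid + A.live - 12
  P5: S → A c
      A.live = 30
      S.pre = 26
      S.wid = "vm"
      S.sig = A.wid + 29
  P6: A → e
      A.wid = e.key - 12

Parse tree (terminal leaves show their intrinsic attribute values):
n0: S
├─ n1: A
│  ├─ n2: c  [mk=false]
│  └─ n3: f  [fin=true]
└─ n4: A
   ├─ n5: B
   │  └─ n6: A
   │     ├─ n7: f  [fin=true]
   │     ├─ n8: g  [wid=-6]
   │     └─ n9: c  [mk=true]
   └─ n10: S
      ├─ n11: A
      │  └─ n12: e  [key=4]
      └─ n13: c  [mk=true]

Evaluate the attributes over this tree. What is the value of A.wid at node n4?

8

1. n1.live = -3  [-3]
2. n2.mk = false  [terminal]
3. n3.fin = true  [terminal]
4. n1.wid = 8  [8]
5. n4.live = 2  [A₀.wid - 6]
6. n5.mk = 24  [A.live + 22]
7. n6.live = 27  [B.mk + 3]
8. n7.fin = true  [terminal]
9. n8.wid = -6  [terminal]
10. n9.mk = true  [terminal]
11. n6.wid = 9  [g.wid + A.live - 12]
12. n5.depth = true  [A.wid > 8]
13. n11.live = 30  [30]
14. n12.key = 4  [terminal]
15. n11.wid = -8  [e.key - 12]
16. n13.mk = true  [terminal]
17. n10.pre = 26  [26]
18. n10.wid = "vm"  ["vm"]
19. n10.sig = 21  [A.wid + 29]
20. n4.wid = 8  [S.sig + S.pre - 39]
21. n0.pre = 28  [A₀.wid * -1 + 36]
22. n0.wid = "mk"  ["mk"]
23. n0.sig = 8  [A₁.wid]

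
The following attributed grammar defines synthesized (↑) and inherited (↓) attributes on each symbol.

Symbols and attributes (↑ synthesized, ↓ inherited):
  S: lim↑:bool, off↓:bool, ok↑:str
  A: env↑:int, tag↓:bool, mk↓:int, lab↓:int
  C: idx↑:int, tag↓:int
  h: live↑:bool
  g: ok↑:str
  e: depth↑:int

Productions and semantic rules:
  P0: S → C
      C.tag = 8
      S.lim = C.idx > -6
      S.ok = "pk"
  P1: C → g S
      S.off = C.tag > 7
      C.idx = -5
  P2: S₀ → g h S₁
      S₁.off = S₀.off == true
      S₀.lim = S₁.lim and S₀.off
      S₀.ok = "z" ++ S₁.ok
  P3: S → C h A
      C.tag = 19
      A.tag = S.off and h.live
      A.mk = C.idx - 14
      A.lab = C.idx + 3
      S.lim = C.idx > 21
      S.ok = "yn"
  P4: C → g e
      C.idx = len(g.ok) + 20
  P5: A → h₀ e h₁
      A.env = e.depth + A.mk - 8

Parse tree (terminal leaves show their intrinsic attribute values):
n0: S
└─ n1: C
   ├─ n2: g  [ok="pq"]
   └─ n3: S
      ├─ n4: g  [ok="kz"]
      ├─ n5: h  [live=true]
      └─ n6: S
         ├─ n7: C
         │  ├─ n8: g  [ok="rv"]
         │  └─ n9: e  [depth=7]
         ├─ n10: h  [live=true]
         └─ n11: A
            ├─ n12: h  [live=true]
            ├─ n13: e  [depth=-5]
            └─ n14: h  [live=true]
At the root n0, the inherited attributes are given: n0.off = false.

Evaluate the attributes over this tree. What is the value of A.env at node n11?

-5

1. n0.off = false  [given at root]
2. n1.tag = 8  [8]
3. n2.ok = "pq"  [terminal]
4. n3.off = true  [C.tag > 7]
5. n4.ok = "kz"  [terminal]
6. n5.live = true  [terminal]
7. n6.off = true  [S₀.off == true]
8. n7.tag = 19  [19]
9. n8.ok = "rv"  [terminal]
10. n9.depth = 7  [terminal]
11. n7.idx = 22  [len(g.ok) + 20]
12. n10.live = true  [terminal]
13. n11.tag = true  [S.off and h.live]
14. n11.mk = 8  [C.idx - 14]
15. n11.lab = 25  [C.idx + 3]
16. n12.live = true  [terminal]
17. n13.depth = -5  [terminal]
18. n14.live = true  [terminal]
19. n11.env = -5  [e.depth + A.mk - 8]
20. n6.lim = true  [C.idx > 21]
21. n6.ok = "yn"  ["yn"]
22. n3.lim = true  [S₁.lim and S₀.off]
23. n3.ok = "zyn"  ["z" ++ S₁.ok]
24. n1.idx = -5  [-5]
25. n0.lim = true  [C.idx > -6]
26. n0.ok = "pk"  ["pk"]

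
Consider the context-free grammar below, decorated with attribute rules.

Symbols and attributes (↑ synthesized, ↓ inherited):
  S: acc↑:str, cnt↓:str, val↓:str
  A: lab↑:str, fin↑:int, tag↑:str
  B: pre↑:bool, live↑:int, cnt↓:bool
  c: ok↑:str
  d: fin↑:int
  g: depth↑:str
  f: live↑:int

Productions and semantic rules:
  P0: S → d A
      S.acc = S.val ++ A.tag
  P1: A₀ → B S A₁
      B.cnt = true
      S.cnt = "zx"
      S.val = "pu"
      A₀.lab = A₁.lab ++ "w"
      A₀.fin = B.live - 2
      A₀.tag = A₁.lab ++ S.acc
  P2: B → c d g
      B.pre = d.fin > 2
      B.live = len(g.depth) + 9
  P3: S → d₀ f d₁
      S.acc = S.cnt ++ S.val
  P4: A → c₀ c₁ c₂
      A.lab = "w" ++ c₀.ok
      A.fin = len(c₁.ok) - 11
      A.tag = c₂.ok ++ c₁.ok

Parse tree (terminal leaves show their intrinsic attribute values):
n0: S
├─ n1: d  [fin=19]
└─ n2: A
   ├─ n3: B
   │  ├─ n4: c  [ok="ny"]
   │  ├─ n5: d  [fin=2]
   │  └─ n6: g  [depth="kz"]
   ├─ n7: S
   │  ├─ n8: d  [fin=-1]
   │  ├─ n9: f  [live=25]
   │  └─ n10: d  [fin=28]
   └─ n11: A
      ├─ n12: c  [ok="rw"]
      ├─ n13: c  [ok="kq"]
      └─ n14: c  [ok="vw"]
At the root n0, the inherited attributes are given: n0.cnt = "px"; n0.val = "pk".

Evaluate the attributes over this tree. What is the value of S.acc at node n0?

1. n0.cnt = "px"  [given at root]
2. n0.val = "pk"  [given at root]
3. n1.fin = 19  [terminal]
4. n3.cnt = true  [true]
5. n4.ok = "ny"  [terminal]
6. n5.fin = 2  [terminal]
7. n6.depth = "kz"  [terminal]
8. n3.pre = false  [d.fin > 2]
9. n3.live = 11  [len(g.depth) + 9]
10. n7.cnt = "zx"  ["zx"]
11. n7.val = "pu"  ["pu"]
12. n8.fin = -1  [terminal]
13. n9.live = 25  [terminal]
14. n10.fin = 28  [terminal]
15. n7.acc = "zxpu"  [S.cnt ++ S.val]
16. n12.ok = "rw"  [terminal]
17. n13.ok = "kq"  [terminal]
18. n14.ok = "vw"  [terminal]
19. n11.lab = "wrw"  ["w" ++ c₀.ok]
20. n11.fin = -9  [len(c₁.ok) - 11]
21. n11.tag = "vwkq"  [c₂.ok ++ c₁.ok]
22. n2.lab = "wrww"  [A₁.lab ++ "w"]
23. n2.fin = 9  [B.live - 2]
24. n2.tag = "wrwzxpu"  [A₁.lab ++ S.acc]
25. n0.acc = "pkwrwzxpu"  [S.val ++ A.tag]

"pkwrwzxpu"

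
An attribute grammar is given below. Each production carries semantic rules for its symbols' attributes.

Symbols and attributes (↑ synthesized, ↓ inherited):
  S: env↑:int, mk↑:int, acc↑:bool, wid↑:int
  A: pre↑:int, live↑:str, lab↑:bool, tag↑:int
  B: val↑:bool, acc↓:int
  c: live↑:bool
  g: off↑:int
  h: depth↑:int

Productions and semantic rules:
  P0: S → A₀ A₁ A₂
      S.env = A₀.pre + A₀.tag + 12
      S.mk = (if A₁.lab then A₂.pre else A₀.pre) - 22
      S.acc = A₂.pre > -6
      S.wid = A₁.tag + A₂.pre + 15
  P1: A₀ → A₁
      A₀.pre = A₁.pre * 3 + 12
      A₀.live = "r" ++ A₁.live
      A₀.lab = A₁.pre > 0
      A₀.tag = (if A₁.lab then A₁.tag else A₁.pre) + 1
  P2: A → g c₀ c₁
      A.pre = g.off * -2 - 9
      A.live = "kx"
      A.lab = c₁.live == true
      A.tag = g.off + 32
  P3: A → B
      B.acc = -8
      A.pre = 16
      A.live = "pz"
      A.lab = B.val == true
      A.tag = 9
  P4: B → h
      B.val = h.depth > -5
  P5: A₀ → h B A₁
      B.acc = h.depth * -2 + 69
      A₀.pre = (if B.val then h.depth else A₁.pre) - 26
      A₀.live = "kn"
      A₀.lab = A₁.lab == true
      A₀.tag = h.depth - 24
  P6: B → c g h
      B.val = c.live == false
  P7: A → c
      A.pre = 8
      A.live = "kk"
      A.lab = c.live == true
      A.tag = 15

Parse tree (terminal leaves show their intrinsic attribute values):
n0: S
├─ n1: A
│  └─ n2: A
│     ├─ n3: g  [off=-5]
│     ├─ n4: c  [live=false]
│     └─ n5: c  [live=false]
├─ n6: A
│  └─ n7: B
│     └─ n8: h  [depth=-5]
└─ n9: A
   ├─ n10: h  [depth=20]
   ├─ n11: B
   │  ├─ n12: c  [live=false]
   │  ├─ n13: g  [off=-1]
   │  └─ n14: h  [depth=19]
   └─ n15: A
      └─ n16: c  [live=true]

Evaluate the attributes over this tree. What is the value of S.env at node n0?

1. n3.off = -5  [terminal]
2. n4.live = false  [terminal]
3. n5.live = false  [terminal]
4. n2.pre = 1  [g.off * -2 - 9]
5. n2.live = "kx"  ["kx"]
6. n2.lab = false  [c₁.live == true]
7. n2.tag = 27  [g.off + 32]
8. n1.pre = 15  [A₁.pre * 3 + 12]
9. n1.live = "rkx"  ["r" ++ A₁.live]
10. n1.lab = true  [A₁.pre > 0]
11. n1.tag = 2  [(if A₁.lab then A₁.tag else A₁.pre) + 1]
12. n7.acc = -8  [-8]
13. n8.depth = -5  [terminal]
14. n7.val = false  [h.depth > -5]
15. n6.pre = 16  [16]
16. n6.live = "pz"  ["pz"]
17. n6.lab = false  [B.val == true]
18. n6.tag = 9  [9]
19. n10.depth = 20  [terminal]
20. n11.acc = 29  [h.depth * -2 + 69]
21. n12.live = false  [terminal]
22. n13.off = -1  [terminal]
23. n14.depth = 19  [terminal]
24. n11.val = true  [c.live == false]
25. n16.live = true  [terminal]
26. n15.pre = 8  [8]
27. n15.live = "kk"  ["kk"]
28. n15.lab = true  [c.live == true]
29. n15.tag = 15  [15]
30. n9.pre = -6  [(if B.val then h.depth else A₁.pre) - 26]
31. n9.live = "kn"  ["kn"]
32. n9.lab = true  [A₁.lab == true]
33. n9.tag = -4  [h.depth - 24]
34. n0.env = 29  [A₀.pre + A₀.tag + 12]
35. n0.mk = -7  [(if A₁.lab then A₂.pre else A₀.pre) - 22]
36. n0.acc = false  [A₂.pre > -6]
37. n0.wid = 18  [A₁.tag + A₂.pre + 15]

29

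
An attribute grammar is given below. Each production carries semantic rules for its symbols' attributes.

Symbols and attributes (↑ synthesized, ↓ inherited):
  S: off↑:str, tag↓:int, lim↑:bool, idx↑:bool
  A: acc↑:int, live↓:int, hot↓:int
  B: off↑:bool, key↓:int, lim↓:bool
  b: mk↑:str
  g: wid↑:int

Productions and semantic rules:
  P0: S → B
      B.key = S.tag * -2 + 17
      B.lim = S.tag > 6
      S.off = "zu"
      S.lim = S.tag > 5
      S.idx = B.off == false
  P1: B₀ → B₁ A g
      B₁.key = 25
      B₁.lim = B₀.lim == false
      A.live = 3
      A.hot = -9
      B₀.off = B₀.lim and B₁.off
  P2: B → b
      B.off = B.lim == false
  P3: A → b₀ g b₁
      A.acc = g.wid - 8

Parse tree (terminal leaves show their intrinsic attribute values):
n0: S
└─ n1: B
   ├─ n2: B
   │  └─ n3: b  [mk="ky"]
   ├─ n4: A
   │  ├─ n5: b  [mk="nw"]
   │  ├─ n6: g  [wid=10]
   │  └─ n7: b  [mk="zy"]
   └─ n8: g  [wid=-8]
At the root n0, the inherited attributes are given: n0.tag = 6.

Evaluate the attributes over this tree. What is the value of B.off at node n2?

1. n0.tag = 6  [given at root]
2. n1.key = 5  [S.tag * -2 + 17]
3. n1.lim = false  [S.tag > 6]
4. n2.key = 25  [25]
5. n2.lim = true  [B₀.lim == false]
6. n3.mk = "ky"  [terminal]
7. n2.off = false  [B.lim == false]
8. n4.live = 3  [3]
9. n4.hot = -9  [-9]
10. n5.mk = "nw"  [terminal]
11. n6.wid = 10  [terminal]
12. n7.mk = "zy"  [terminal]
13. n4.acc = 2  [g.wid - 8]
14. n8.wid = -8  [terminal]
15. n1.off = false  [B₀.lim and B₁.off]
16. n0.off = "zu"  ["zu"]
17. n0.lim = true  [S.tag > 5]
18. n0.idx = true  [B.off == false]

false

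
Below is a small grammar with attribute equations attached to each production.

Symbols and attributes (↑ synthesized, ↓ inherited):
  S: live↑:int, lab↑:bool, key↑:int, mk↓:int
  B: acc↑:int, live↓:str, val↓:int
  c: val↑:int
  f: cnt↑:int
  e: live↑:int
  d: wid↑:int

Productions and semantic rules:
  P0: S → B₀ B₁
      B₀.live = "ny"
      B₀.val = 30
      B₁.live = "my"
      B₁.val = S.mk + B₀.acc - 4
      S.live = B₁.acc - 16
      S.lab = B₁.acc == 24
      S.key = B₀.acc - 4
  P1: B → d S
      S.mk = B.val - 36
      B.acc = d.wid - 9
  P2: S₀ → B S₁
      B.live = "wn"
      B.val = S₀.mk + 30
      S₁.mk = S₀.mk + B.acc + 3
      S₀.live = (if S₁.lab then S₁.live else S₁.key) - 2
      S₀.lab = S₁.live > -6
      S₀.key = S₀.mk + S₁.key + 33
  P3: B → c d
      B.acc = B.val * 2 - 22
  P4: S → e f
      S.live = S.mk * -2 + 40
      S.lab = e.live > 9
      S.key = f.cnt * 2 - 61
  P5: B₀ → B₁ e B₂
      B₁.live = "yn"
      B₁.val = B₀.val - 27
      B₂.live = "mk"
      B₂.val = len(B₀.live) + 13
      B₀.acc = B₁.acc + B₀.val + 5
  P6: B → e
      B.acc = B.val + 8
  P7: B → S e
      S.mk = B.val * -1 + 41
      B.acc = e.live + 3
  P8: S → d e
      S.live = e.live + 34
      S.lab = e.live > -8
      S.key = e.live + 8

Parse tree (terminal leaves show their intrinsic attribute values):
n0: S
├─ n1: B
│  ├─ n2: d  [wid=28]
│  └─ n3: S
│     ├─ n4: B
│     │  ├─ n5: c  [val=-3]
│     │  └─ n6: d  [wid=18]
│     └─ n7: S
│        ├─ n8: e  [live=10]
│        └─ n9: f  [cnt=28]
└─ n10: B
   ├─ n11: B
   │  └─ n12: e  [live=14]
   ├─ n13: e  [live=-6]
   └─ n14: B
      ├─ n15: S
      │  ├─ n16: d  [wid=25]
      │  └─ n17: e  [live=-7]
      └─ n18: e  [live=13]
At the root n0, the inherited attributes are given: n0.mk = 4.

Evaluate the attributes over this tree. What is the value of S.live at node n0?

8

1. n0.mk = 4  [given at root]
2. n1.live = "ny"  ["ny"]
3. n1.val = 30  [30]
4. n2.wid = 28  [terminal]
5. n3.mk = -6  [B.val - 36]
6. n4.live = "wn"  ["wn"]
7. n4.val = 24  [S₀.mk + 30]
8. n5.val = -3  [terminal]
9. n6.wid = 18  [terminal]
10. n4.acc = 26  [B.val * 2 - 22]
11. n7.mk = 23  [S₀.mk + B.acc + 3]
12. n8.live = 10  [terminal]
13. n9.cnt = 28  [terminal]
14. n7.live = -6  [S.mk * -2 + 40]
15. n7.lab = true  [e.live > 9]
16. n7.key = -5  [f.cnt * 2 - 61]
17. n3.live = -8  [(if S₁.lab then S₁.live else S₁.key) - 2]
18. n3.lab = false  [S₁.live > -6]
19. n3.key = 22  [S₀.mk + S₁.key + 33]
20. n1.acc = 19  [d.wid - 9]
21. n10.live = "my"  ["my"]
22. n10.val = 19  [S.mk + B₀.acc - 4]
23. n11.live = "yn"  ["yn"]
24. n11.val = -8  [B₀.val - 27]
25. n12.live = 14  [terminal]
26. n11.acc = 0  [B.val + 8]
27. n13.live = -6  [terminal]
28. n14.live = "mk"  ["mk"]
29. n14.val = 15  [len(B₀.live) + 13]
30. n15.mk = 26  [B.val * -1 + 41]
31. n16.wid = 25  [terminal]
32. n17.live = -7  [terminal]
33. n15.live = 27  [e.live + 34]
34. n15.lab = true  [e.live > -8]
35. n15.key = 1  [e.live + 8]
36. n18.live = 13  [terminal]
37. n14.acc = 16  [e.live + 3]
38. n10.acc = 24  [B₁.acc + B₀.val + 5]
39. n0.live = 8  [B₁.acc - 16]
40. n0.lab = true  [B₁.acc == 24]
41. n0.key = 15  [B₀.acc - 4]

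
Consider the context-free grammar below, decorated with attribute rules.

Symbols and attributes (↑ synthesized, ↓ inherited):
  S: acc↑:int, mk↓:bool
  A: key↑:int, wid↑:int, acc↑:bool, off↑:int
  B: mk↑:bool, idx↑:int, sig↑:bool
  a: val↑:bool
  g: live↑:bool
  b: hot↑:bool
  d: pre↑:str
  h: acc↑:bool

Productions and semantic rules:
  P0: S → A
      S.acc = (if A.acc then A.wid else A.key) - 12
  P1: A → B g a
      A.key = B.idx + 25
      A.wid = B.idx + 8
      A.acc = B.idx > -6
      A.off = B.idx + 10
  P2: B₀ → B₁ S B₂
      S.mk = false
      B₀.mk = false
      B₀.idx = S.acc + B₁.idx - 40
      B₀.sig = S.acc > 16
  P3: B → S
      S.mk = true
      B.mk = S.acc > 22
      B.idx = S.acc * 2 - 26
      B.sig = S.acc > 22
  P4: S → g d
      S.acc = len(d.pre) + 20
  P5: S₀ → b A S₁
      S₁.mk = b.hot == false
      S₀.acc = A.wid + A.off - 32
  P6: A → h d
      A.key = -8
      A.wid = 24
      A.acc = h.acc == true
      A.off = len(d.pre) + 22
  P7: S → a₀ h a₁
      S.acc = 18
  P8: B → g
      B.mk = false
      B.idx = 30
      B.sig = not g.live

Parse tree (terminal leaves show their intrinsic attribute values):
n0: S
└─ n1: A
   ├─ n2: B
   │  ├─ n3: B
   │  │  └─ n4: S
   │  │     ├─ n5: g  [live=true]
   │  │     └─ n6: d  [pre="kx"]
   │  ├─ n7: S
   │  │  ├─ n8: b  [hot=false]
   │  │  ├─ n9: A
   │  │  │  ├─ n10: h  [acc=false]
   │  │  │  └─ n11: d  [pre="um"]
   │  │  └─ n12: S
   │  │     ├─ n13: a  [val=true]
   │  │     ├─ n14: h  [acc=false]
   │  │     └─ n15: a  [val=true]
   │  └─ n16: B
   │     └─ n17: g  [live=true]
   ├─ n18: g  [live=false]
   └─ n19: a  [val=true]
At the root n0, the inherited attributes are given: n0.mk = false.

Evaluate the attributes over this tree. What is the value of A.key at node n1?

19

1. n0.mk = false  [given at root]
2. n4.mk = true  [true]
3. n5.live = true  [terminal]
4. n6.pre = "kx"  [terminal]
5. n4.acc = 22  [len(d.pre) + 20]
6. n3.mk = false  [S.acc > 22]
7. n3.idx = 18  [S.acc * 2 - 26]
8. n3.sig = false  [S.acc > 22]
9. n7.mk = false  [false]
10. n8.hot = false  [terminal]
11. n10.acc = false  [terminal]
12. n11.pre = "um"  [terminal]
13. n9.key = -8  [-8]
14. n9.wid = 24  [24]
15. n9.acc = false  [h.acc == true]
16. n9.off = 24  [len(d.pre) + 22]
17. n12.mk = true  [b.hot == false]
18. n13.val = true  [terminal]
19. n14.acc = false  [terminal]
20. n15.val = true  [terminal]
21. n12.acc = 18  [18]
22. n7.acc = 16  [A.wid + A.off - 32]
23. n17.live = true  [terminal]
24. n16.mk = false  [false]
25. n16.idx = 30  [30]
26. n16.sig = false  [not g.live]
27. n2.mk = false  [false]
28. n2.idx = -6  [S.acc + B₁.idx - 40]
29. n2.sig = false  [S.acc > 16]
30. n18.live = false  [terminal]
31. n19.val = true  [terminal]
32. n1.key = 19  [B.idx + 25]
33. n1.wid = 2  [B.idx + 8]
34. n1.acc = false  [B.idx > -6]
35. n1.off = 4  [B.idx + 10]
36. n0.acc = 7  [(if A.acc then A.wid else A.key) - 12]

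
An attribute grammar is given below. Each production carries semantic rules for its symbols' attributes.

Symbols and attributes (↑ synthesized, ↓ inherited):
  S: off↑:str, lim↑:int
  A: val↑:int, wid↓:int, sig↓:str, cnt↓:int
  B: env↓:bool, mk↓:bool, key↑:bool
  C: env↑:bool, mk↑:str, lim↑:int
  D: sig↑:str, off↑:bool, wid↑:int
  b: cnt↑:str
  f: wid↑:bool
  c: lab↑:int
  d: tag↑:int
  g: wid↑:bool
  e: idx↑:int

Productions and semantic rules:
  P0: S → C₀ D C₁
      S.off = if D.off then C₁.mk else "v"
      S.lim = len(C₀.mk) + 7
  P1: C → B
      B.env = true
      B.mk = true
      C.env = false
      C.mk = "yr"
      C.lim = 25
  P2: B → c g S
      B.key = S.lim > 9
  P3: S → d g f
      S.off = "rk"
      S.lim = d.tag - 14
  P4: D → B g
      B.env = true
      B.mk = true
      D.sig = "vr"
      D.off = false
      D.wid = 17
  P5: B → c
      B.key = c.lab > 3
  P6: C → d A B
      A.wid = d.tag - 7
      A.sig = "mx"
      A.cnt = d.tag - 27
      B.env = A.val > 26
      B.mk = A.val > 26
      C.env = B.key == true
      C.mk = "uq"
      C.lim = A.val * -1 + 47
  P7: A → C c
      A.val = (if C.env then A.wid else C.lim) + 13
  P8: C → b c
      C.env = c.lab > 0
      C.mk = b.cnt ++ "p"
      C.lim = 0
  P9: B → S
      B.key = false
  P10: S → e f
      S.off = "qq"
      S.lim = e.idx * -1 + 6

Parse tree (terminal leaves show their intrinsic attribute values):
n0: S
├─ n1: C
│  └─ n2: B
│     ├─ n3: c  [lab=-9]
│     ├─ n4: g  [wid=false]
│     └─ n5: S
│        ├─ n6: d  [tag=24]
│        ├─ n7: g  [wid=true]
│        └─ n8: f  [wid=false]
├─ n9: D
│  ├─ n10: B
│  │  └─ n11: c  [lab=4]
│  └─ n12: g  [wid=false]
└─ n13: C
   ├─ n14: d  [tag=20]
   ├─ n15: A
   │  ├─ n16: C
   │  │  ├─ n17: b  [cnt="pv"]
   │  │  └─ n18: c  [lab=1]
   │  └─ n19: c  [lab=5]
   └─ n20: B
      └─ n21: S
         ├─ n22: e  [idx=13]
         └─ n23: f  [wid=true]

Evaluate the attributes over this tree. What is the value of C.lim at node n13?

21

1. n2.env = true  [true]
2. n2.mk = true  [true]
3. n3.lab = -9  [terminal]
4. n4.wid = false  [terminal]
5. n6.tag = 24  [terminal]
6. n7.wid = true  [terminal]
7. n8.wid = false  [terminal]
8. n5.off = "rk"  ["rk"]
9. n5.lim = 10  [d.tag - 14]
10. n2.key = true  [S.lim > 9]
11. n1.env = false  [false]
12. n1.mk = "yr"  ["yr"]
13. n1.lim = 25  [25]
14. n10.env = true  [true]
15. n10.mk = true  [true]
16. n11.lab = 4  [terminal]
17. n10.key = true  [c.lab > 3]
18. n12.wid = false  [terminal]
19. n9.sig = "vr"  ["vr"]
20. n9.off = false  [false]
21. n9.wid = 17  [17]
22. n14.tag = 20  [terminal]
23. n15.wid = 13  [d.tag - 7]
24. n15.sig = "mx"  ["mx"]
25. n15.cnt = -7  [d.tag - 27]
26. n17.cnt = "pv"  [terminal]
27. n18.lab = 1  [terminal]
28. n16.env = true  [c.lab > 0]
29. n16.mk = "pvp"  [b.cnt ++ "p"]
30. n16.lim = 0  [0]
31. n19.lab = 5  [terminal]
32. n15.val = 26  [(if C.env then A.wid else C.lim) + 13]
33. n20.env = false  [A.val > 26]
34. n20.mk = false  [A.val > 26]
35. n22.idx = 13  [terminal]
36. n23.wid = true  [terminal]
37. n21.off = "qq"  ["qq"]
38. n21.lim = -7  [e.idx * -1 + 6]
39. n20.key = false  [false]
40. n13.env = false  [B.key == true]
41. n13.mk = "uq"  ["uq"]
42. n13.lim = 21  [A.val * -1 + 47]
43. n0.off = "v"  [if D.off then C₁.mk else "v"]
44. n0.lim = 9  [len(C₀.mk) + 7]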